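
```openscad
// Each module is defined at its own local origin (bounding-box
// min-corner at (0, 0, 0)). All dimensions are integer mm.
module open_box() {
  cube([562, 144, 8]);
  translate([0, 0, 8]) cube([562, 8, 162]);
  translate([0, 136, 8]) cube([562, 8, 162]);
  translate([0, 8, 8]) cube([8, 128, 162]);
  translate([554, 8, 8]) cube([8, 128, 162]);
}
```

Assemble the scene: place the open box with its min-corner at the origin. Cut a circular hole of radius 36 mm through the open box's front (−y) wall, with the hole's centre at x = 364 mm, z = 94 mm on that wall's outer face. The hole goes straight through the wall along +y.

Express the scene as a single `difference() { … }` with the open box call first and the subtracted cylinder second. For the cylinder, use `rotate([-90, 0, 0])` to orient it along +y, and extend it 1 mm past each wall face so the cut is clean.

difference() {
  open_box();
  translate([364, -1, 94]) rotate([-90, 0, 0]) cylinder(h = 10, r = 36);
}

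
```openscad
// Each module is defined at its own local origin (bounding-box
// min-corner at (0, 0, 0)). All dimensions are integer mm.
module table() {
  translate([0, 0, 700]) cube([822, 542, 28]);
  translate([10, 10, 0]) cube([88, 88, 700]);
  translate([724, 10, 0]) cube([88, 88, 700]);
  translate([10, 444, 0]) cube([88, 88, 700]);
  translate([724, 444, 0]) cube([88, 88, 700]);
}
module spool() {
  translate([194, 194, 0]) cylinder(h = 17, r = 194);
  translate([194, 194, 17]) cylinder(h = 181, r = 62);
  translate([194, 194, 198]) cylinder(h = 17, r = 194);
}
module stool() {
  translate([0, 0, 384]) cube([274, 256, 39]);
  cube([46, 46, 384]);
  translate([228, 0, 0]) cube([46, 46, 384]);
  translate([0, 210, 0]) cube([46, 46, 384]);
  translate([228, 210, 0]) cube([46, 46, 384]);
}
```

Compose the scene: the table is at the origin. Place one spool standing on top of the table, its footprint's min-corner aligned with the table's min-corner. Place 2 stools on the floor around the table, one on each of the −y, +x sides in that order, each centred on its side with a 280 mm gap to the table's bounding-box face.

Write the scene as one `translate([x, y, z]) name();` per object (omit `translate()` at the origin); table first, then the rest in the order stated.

table();
translate([0, 0, 728]) spool();
translate([274, -536, 0]) stool();
translate([1102, 143, 0]) stool();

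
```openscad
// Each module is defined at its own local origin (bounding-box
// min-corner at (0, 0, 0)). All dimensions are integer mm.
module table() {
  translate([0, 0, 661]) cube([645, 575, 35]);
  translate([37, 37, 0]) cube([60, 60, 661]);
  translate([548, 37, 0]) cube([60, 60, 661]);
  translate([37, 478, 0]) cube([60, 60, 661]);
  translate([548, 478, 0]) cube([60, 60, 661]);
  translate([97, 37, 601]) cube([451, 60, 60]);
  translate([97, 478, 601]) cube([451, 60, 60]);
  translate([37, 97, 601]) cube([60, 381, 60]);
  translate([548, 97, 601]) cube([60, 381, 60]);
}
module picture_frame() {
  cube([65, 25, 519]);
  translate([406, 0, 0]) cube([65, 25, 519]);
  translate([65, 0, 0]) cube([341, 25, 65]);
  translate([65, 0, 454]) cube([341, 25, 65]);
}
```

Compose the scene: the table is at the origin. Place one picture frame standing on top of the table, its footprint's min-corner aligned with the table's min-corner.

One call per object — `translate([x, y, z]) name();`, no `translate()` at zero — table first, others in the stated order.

table();
translate([0, 0, 696]) picture_frame();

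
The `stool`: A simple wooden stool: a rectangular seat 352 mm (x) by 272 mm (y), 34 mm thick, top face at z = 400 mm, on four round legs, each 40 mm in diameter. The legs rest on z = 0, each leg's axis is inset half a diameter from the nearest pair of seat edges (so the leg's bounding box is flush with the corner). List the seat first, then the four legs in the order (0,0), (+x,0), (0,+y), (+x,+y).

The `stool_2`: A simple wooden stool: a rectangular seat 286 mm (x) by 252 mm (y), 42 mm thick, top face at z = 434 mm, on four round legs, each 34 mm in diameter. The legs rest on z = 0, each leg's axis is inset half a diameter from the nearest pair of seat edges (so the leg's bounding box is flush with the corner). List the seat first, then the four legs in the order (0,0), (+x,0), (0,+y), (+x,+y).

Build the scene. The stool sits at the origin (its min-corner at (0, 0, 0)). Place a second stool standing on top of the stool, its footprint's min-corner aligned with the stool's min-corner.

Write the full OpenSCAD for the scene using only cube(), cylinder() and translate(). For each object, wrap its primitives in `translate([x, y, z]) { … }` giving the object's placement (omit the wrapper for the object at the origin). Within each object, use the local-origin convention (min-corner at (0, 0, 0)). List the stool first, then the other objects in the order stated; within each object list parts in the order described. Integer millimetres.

translate([0, 0, 366]) cube([352, 272, 34]);
translate([20, 20, 0]) cylinder(h = 366, r = 20);
translate([332, 20, 0]) cylinder(h = 366, r = 20);
translate([20, 252, 0]) cylinder(h = 366, r = 20);
translate([332, 252, 0]) cylinder(h = 366, r = 20);
translate([0, 0, 400]) {
  translate([0, 0, 392]) cube([286, 252, 42]);
  translate([17, 17, 0]) cylinder(h = 392, r = 17);
  translate([269, 17, 0]) cylinder(h = 392, r = 17);
  translate([17, 235, 0]) cylinder(h = 392, r = 17);
  translate([269, 235, 0]) cylinder(h = 392, r = 17);
}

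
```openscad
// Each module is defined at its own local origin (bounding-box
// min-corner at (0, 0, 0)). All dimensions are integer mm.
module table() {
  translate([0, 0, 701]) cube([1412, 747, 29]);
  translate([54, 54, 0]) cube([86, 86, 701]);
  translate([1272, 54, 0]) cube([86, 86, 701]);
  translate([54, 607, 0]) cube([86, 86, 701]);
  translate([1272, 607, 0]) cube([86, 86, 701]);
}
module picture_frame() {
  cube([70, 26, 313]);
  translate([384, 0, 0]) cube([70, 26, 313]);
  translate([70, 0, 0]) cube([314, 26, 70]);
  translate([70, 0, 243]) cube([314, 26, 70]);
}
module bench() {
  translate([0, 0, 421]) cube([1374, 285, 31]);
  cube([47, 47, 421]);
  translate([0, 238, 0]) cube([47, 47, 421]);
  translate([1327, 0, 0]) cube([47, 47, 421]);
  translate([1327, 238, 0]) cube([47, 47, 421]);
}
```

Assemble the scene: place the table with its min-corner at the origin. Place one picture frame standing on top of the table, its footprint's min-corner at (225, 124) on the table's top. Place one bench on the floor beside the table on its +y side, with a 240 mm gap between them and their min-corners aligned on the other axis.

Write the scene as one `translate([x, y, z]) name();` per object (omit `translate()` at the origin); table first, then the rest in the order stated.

table();
translate([225, 124, 730]) picture_frame();
translate([0, 987, 0]) bench();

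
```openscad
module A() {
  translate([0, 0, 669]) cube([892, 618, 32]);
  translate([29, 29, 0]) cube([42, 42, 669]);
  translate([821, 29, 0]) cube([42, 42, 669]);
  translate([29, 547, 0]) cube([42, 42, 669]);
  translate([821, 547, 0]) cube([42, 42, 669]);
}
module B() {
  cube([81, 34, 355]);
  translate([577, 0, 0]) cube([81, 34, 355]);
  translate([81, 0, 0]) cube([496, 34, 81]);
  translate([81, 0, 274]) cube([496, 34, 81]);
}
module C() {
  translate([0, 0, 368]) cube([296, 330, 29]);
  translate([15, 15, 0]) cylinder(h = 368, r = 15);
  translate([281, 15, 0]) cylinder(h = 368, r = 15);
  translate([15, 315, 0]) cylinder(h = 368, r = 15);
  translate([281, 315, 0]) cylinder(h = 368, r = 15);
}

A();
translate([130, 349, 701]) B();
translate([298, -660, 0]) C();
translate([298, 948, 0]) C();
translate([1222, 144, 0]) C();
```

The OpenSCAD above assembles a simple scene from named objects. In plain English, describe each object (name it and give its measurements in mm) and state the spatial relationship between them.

A is a table with a 892×618 mm rectangular top, 32 mm thick, top surface at z = 701 mm, supported by four 42×42 mm square legs, each inset 29 mm from the nearest pair of top edges, running from the floor.

B is a picture frame with a 496×193 mm rectangular opening (x by z) and a uniform 81 mm border on every side. Frame depth is 34 mm along y. It is built from two vertical stiles running the full outside height and two horizontal rails spanning the gap between the stiles.

C is a simple wooden stool: a rectangular seat 296 mm (x) by 330 mm (y), 29 mm thick, top face at z = 397 mm, on four round legs, each 30 mm in diameter. The legs rest on z = 0, each leg's axis is inset half a diameter from the nearest pair of seat edges (so the leg's bounding box is flush with the corner).

The picture frame is on top of the table. Three stools sit around the table at the −y, +y, +x sides.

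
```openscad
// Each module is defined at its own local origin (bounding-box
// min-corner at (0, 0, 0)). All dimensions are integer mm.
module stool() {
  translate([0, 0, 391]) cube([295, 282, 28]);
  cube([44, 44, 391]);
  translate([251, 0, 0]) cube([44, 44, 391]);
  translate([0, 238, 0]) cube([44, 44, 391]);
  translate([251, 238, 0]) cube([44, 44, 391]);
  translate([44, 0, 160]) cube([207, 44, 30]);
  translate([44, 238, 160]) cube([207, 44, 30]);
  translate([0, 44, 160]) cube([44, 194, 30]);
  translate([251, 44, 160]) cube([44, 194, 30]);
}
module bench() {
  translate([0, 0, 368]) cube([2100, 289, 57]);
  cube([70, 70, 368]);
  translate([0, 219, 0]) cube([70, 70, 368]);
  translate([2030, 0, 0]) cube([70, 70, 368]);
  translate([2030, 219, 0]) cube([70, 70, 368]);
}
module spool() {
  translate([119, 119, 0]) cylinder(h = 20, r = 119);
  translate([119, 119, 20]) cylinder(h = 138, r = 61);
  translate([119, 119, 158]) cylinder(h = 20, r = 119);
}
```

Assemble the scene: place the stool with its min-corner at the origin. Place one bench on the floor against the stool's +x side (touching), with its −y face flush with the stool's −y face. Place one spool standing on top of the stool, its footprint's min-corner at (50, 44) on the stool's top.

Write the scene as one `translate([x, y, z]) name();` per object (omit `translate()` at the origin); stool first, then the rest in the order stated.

stool();
translate([295, 0, 0]) bench();
translate([50, 44, 419]) spool();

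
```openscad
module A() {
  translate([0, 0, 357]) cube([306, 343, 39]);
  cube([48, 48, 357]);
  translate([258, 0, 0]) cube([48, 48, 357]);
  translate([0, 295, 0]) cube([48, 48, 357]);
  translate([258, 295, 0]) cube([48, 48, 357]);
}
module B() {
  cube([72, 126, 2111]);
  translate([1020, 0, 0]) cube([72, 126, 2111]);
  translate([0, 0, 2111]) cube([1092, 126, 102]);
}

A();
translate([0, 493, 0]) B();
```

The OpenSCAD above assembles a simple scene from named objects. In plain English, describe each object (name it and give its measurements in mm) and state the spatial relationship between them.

A is a simple wooden stool: a rectangular seat 306 mm (x) by 343 mm (y), 39 mm thick, top face at z = 396 mm, on four square legs, each 48×48 mm in cross-section. The legs rest on z = 0, each flush with a corner of the seat.

B is a rectangular door frame: two vertical jambs of 72×126 mm section, 2111 mm tall, with a clear opening 948 mm wide between their inner faces. A header 102 mm tall and 126 mm deep lies on top of the jambs and spans the full outside width.

The door frame is on the floor beside the stool on its +y side.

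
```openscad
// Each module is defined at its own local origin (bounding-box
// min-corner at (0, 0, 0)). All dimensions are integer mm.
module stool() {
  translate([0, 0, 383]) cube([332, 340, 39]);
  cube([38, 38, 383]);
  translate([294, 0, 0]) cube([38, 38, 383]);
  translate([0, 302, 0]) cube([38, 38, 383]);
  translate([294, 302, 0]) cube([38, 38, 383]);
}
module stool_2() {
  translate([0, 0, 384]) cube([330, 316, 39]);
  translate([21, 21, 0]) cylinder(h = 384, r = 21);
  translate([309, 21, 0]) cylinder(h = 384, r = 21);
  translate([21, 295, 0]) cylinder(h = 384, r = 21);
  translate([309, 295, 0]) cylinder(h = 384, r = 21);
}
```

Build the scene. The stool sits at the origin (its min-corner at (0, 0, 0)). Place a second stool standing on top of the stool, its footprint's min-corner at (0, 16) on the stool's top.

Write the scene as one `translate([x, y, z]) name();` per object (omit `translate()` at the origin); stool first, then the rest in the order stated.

stool();
translate([0, 16, 422]) stool_2();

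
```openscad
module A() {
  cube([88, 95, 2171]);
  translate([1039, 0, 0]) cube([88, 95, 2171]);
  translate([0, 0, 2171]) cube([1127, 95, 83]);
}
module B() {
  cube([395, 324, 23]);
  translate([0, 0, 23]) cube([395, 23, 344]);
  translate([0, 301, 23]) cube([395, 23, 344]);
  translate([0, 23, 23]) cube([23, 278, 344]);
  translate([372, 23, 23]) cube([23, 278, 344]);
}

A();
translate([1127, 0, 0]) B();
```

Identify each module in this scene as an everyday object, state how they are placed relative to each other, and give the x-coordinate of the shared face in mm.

A is a door frame. B is an open box. The open box is against the door frame's +x side, with their −y faces flush. The x-coordinate of the shared face is 1127 mm.

The door frame's +x face and the open box's −x face are both at x = 1127 mm.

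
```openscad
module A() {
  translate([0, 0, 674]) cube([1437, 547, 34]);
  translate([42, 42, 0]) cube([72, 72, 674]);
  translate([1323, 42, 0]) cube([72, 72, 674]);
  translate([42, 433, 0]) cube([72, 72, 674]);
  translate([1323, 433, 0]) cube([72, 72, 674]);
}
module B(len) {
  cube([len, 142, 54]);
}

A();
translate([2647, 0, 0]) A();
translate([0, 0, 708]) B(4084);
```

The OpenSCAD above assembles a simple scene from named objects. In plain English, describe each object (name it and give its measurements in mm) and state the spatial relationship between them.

A is a table with a 1437×547 mm rectangular top, 34 mm thick, top surface at z = 708 mm, supported by four 72×72 mm square legs, each inset 42 mm from the nearest pair of top edges, running from the floor.

B is a rectangular beam 4084 mm long (x), 142 mm deep (y), 54 mm thick (z).

The beam spans the tops of two tables placed 1210 mm apart, resting at z = 708 mm.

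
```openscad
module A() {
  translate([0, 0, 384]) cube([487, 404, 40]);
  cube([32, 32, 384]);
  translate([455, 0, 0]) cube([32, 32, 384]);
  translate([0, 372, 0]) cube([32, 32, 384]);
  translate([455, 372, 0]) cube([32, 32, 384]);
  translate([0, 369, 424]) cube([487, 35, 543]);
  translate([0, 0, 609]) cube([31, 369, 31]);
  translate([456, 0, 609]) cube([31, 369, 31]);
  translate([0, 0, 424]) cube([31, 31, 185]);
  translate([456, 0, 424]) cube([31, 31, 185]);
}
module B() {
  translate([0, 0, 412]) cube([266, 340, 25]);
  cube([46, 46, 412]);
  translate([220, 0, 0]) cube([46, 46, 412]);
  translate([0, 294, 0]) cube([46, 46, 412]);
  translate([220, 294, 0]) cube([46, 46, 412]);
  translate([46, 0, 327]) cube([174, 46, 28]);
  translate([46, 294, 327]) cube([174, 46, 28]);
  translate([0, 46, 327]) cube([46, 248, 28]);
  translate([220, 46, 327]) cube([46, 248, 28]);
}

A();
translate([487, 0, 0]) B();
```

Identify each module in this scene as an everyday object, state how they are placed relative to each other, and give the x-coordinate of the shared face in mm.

A is a chair. B is a stool. The stool is against the chair's +x side, with their −y faces flush. The x-coordinate of the shared face is 487 mm.

The chair's +x face and the stool's −x face are both at x = 487 mm.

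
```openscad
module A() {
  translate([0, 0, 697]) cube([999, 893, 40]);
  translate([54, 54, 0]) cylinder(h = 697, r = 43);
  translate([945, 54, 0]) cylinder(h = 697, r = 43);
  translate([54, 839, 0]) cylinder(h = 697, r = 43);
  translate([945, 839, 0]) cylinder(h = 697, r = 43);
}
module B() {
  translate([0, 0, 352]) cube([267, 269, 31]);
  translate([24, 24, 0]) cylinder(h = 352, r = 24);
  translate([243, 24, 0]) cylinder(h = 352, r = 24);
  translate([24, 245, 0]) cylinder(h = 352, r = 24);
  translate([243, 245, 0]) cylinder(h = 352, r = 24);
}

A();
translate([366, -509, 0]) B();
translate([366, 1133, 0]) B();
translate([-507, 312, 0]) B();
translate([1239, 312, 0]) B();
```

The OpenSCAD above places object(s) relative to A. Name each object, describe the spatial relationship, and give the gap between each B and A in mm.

Each stool's nearest face is 240 mm from the table's bounding box.

A is a table. B is a stool. Four stools sit around the table at the −y, +y, −x, +x sides. The gap between each stool and the table is 240 mm.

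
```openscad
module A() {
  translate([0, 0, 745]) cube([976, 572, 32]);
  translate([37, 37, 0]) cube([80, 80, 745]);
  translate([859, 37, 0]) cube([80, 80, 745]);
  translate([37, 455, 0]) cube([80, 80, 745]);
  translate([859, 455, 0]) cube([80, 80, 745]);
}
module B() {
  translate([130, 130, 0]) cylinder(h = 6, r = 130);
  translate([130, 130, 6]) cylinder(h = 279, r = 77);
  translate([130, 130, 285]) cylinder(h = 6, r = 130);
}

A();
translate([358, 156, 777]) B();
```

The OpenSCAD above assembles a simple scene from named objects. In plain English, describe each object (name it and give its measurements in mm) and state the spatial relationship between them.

A is a table: top 976 mm (x) × 572 mm (y), 32 mm thick, upper face at z = 777 mm, on four 80×80 mm square legs, each inset 37 mm from the nearest pair of top edges, running from z = 0 to the bottom of the top.

B is a spool: two coaxial disc flanges of radius 130 mm and thickness 6 mm, joined by a core cylinder of radius 77 mm and height 279 mm. The lower flange rests on z = 0 and the three cylinders share a vertical axis.

The spool is on top of the table, centred.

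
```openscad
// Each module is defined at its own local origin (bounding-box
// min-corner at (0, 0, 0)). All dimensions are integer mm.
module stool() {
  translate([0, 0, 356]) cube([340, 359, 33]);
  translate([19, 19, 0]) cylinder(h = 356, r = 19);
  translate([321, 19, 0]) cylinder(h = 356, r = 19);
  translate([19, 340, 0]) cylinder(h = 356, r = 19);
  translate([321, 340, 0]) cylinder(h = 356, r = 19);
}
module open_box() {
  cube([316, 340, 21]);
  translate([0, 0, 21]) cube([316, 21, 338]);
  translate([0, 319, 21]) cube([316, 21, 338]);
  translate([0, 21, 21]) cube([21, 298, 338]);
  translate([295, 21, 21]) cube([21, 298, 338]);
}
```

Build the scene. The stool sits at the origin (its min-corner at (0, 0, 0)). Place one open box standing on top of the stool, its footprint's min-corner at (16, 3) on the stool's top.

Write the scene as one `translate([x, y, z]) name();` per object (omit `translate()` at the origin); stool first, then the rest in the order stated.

stool();
translate([16, 3, 389]) open_box();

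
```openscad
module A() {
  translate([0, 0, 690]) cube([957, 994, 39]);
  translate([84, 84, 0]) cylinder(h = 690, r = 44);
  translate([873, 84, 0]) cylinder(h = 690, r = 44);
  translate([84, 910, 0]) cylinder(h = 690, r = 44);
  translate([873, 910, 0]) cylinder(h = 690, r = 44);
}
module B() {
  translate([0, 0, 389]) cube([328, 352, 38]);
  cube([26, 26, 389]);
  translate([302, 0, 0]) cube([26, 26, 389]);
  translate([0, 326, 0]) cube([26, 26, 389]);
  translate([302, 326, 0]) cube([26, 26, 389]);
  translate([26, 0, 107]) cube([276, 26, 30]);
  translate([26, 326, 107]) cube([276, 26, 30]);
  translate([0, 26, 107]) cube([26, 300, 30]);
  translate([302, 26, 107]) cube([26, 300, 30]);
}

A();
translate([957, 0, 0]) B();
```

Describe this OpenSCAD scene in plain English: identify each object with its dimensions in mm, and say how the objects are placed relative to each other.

A is a table with a 957×994 mm rectangular top, 39 mm thick, top surface at z = 729 mm, supported by four round legs of 88 mm diameter, each leg's bounding box inset 40 mm from the nearest pair of top edges, running from the floor.

B is a simple wooden stool: a rectangular seat 328 mm (x) by 352 mm (y), 38 mm thick, top face at z = 427 mm, on four square legs, each 26×26 mm in cross-section. The legs rest on z = 0, each flush with a corner of the seat. Four stretchers, 26 mm wide and 30 mm tall, connect adjacent legs with their undersides at z = 107 mm, each running between the inner faces of the legs it joins and aligned with the legs' outer faces on the other axis.

The stool is against the table's +x side, with their −y faces flush.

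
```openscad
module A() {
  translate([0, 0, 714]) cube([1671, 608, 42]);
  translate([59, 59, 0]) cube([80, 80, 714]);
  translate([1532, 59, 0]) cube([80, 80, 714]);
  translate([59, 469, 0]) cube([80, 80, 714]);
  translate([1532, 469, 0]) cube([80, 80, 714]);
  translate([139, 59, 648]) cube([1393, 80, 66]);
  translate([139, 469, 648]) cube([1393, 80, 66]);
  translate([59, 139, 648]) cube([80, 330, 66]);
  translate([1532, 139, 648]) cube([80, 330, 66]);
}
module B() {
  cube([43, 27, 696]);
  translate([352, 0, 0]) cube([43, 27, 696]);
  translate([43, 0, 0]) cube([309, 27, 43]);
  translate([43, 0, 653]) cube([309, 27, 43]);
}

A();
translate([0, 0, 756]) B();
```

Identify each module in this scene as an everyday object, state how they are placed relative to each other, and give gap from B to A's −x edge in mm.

The picture frame's min-x is at 0; the table's min-x is 0; gap = 0 mm.

A is a table. B is a picture frame. The picture frame is on top of the table. The gap from the picture frame to the table's −x edge is 0 mm.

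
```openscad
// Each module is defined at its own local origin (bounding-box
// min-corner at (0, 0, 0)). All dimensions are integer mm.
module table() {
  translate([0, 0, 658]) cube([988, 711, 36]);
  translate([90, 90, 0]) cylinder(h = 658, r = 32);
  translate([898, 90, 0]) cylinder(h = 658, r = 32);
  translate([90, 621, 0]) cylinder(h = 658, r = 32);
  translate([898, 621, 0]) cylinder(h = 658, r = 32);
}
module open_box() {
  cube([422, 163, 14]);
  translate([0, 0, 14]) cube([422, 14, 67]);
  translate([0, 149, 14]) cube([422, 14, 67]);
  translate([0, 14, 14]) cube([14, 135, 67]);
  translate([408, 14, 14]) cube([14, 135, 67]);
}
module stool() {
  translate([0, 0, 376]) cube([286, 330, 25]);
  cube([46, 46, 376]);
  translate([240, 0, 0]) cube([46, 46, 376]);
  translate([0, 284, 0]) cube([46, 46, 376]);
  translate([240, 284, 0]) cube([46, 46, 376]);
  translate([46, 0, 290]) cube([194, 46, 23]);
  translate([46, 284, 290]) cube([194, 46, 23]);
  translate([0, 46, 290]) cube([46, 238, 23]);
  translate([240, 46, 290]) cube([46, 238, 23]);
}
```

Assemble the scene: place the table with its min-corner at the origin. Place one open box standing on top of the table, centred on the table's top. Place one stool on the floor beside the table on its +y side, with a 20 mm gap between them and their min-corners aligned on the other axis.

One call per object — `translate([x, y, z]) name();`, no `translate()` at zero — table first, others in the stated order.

table();
translate([283, 274, 694]) open_box();
translate([0, 731, 0]) stool();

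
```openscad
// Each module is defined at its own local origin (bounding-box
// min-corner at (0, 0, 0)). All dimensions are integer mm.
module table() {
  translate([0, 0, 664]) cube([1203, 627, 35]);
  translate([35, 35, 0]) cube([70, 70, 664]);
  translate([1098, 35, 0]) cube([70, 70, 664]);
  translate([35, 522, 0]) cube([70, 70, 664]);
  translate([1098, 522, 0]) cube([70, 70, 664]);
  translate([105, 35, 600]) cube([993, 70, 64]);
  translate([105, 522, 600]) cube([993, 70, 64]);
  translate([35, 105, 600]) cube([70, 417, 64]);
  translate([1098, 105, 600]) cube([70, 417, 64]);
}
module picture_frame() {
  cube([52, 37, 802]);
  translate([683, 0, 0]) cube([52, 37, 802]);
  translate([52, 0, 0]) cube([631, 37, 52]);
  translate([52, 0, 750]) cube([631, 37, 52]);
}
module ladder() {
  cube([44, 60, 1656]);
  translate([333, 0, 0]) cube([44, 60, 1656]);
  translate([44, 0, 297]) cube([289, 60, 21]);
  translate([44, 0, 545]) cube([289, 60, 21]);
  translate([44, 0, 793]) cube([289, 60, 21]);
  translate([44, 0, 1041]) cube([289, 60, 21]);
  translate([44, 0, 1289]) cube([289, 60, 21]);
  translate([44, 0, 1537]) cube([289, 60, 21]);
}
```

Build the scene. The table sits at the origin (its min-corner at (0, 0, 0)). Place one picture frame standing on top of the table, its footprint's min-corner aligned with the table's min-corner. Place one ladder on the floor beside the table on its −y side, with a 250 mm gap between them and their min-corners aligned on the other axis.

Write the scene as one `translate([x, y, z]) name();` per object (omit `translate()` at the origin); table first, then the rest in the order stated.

table();
translate([0, 0, 699]) picture_frame();
translate([0, -310, 0]) ladder();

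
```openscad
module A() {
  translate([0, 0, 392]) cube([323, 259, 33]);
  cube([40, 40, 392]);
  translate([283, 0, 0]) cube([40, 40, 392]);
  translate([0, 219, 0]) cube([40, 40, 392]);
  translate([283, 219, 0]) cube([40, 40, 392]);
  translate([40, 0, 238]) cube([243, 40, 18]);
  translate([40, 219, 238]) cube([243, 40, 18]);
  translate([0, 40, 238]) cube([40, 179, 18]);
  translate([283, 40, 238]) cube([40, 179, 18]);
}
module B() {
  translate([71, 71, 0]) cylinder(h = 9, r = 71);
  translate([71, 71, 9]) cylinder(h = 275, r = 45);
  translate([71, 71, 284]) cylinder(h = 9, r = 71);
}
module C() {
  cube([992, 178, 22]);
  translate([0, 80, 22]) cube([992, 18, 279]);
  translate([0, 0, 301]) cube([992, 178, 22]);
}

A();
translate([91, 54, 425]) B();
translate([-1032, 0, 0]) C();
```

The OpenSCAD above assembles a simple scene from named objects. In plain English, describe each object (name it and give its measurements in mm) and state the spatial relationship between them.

A is a four-legged stool. The seat is 323×259 mm, 33 mm thick, top at z = 425 mm. It stands on four square legs, each 40×40 mm in cross-section, from z = 0 to the seat underside, each flush with a corner of the seat. Four stretchers, 40 mm wide and 18 mm tall, connect adjacent legs with their undersides at z = 238 mm, each running between the inner faces of the legs it joins and aligned with the legs' outer faces on the other axis.

B is a spool: two coaxial disc flanges of radius 71 mm and thickness 9 mm, joined by a core cylinder of radius 45 mm and height 275 mm. The lower flange rests on z = 0 and the three cylinders share a vertical axis.

C is an I-beam lying along x, 992 mm long. Overall section height 323 mm. Two flanges 178 mm wide (y) and 22 mm thick, one on the floor and one at the top; a web 18 mm thick runs between them, centred on the flange width.

The spool is on top of the stool. The I-beam is on the floor beside the stool on its −x side.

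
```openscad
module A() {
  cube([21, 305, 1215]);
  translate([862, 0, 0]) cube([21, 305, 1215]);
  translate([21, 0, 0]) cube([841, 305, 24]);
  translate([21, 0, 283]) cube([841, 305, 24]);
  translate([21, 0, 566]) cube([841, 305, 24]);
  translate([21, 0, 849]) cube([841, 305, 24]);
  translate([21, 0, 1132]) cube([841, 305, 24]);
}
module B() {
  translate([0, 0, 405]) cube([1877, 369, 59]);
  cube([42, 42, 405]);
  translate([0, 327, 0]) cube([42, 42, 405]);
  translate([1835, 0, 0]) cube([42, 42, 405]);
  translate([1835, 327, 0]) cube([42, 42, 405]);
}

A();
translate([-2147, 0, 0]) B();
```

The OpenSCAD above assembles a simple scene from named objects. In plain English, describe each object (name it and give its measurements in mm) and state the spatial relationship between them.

A is a bookshelf 883 mm wide overall, 305 mm deep and 1215 mm tall. The two sides are 21 mm thick vertical panels. 5 horizontal shelves of 24 mm thickness span between the inner faces of the sides; the lowest shelf sits on the floor and shelves are stacked with a clear vertical gap of 259 mm between each pair.

B is a long wooden bench with a 1877 mm (x) × 369 mm (y) seat, 59 mm thick, its top surface 464 mm above the floor. Four 42 mm square legs at the seat corners, flush with the edges, run from z = 0 to the seat underside.

The bench is on the floor beside the bookshelf on its −x side.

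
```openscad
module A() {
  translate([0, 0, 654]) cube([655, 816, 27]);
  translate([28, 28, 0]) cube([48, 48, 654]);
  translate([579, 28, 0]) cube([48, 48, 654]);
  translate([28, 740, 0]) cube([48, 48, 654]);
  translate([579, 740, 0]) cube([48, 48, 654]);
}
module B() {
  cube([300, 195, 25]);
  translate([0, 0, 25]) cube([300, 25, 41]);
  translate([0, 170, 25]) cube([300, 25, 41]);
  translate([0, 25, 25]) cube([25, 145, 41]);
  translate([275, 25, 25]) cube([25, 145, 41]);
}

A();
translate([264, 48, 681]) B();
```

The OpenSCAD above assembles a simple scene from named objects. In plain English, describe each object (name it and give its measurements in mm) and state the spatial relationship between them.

A is a table with a 655×816 mm rectangular top, 27 mm thick, top surface at z = 681 mm, supported by four 48×48 mm square legs, each inset 28 mm from the nearest pair of top edges, running from the floor.

B is an open-topped rectangular box: outside dimensions 300×195×66 mm, with a uniform wall and base thickness of 25 mm. The base is a full 300×195 slab on the floor; four walls sit on top of the base. The front and back walls (the −y and +y sides) span the full width; the two side walls fit between them.

The open box is on top of the table.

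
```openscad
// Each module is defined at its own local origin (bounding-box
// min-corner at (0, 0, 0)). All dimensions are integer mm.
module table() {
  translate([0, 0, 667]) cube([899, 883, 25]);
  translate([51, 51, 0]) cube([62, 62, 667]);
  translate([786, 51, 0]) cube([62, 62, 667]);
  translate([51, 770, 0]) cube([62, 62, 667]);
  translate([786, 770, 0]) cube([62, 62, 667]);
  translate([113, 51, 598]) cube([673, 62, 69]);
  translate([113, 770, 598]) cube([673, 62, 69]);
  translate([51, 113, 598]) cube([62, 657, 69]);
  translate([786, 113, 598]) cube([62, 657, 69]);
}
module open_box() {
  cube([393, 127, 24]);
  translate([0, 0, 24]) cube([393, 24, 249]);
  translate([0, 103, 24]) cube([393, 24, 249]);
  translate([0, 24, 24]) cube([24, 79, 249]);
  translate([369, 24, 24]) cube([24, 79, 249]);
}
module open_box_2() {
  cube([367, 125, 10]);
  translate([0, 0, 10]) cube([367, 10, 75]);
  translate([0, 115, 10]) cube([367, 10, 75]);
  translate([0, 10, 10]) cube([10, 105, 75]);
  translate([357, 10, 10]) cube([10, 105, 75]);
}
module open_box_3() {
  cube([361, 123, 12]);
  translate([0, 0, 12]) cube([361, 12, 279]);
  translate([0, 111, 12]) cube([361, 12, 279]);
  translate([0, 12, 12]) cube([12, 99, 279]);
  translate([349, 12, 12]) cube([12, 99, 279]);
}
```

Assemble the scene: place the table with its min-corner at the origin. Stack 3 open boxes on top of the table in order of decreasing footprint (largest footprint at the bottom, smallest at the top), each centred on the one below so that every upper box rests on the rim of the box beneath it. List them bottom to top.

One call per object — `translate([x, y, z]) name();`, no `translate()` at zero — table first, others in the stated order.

table();
translate([253, 378, 692]) open_box();
translate([266, 379, 965]) open_box_2();
translate([269, 380, 1050]) open_box_3();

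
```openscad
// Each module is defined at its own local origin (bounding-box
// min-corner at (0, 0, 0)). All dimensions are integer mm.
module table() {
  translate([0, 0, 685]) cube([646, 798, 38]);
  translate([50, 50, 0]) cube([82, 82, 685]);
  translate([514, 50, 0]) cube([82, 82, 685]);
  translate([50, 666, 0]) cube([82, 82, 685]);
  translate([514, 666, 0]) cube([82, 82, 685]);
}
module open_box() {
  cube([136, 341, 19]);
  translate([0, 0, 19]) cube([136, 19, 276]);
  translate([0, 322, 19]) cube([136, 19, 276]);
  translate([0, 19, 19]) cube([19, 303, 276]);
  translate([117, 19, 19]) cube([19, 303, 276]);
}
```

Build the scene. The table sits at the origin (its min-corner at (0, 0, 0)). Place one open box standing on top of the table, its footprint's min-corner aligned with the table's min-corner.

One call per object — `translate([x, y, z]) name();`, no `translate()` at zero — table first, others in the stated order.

table();
translate([0, 0, 723]) open_box();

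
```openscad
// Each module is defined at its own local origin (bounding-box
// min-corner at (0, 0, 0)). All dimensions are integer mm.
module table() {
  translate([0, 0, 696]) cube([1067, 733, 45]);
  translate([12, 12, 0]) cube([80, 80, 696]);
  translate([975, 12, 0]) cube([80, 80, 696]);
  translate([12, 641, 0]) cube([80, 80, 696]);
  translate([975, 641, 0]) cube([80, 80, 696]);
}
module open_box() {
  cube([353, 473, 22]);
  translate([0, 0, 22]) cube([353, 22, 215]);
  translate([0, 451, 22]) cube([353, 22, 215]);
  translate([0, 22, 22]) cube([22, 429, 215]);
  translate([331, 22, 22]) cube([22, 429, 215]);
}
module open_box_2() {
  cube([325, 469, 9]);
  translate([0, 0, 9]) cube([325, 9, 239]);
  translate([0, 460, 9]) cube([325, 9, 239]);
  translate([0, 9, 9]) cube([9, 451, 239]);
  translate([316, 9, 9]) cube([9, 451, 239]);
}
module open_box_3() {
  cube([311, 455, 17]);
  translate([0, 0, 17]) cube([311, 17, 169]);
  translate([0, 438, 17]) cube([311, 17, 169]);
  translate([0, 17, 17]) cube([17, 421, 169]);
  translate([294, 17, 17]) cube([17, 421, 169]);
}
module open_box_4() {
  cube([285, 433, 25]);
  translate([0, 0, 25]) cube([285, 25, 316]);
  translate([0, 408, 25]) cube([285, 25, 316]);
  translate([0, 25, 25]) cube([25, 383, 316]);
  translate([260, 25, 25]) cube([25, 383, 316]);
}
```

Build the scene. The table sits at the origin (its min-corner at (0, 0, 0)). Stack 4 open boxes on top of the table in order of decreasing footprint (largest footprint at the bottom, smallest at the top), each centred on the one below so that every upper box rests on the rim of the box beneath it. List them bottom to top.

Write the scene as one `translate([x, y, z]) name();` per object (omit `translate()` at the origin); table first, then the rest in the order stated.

table();
translate([357, 130, 741]) open_box();
translate([371, 132, 978]) open_box_2();
translate([378, 139, 1226]) open_box_3();
translate([391, 150, 1412]) open_box_4();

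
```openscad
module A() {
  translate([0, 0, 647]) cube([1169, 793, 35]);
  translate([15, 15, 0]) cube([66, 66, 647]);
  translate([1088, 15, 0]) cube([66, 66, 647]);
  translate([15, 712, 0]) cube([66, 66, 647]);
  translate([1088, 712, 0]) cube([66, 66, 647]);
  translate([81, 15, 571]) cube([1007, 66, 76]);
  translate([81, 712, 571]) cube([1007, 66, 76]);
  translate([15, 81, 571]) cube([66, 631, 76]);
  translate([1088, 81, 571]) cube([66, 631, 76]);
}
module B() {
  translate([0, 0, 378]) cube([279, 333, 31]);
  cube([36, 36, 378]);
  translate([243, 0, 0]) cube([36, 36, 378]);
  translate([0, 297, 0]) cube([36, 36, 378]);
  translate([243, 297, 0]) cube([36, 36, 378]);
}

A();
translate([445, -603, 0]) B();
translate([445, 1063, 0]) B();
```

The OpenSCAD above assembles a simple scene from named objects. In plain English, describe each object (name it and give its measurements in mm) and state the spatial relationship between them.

A is a table with a 1169×793 mm rectangular top, 35 mm thick, top surface at z = 682 mm, supported by four 66×66 mm square legs, each inset 15 mm from the nearest pair of top edges, running from the floor. Four apron rails, 66 mm thick and 76 mm tall, run between adjacent legs with their top edges flush with the underside of the top and their outer faces flush with the legs' outer faces.

B is a four-legged stool. The seat is a 279×333×31 mm slab whose top surface is at z = 409 mm; four square legs, each 36×36 mm in cross-section, run from the floor (z = 0) to the underside of the seat, each flush with a corner of the seat.

Two stools sit around the table at the −y, +y sides.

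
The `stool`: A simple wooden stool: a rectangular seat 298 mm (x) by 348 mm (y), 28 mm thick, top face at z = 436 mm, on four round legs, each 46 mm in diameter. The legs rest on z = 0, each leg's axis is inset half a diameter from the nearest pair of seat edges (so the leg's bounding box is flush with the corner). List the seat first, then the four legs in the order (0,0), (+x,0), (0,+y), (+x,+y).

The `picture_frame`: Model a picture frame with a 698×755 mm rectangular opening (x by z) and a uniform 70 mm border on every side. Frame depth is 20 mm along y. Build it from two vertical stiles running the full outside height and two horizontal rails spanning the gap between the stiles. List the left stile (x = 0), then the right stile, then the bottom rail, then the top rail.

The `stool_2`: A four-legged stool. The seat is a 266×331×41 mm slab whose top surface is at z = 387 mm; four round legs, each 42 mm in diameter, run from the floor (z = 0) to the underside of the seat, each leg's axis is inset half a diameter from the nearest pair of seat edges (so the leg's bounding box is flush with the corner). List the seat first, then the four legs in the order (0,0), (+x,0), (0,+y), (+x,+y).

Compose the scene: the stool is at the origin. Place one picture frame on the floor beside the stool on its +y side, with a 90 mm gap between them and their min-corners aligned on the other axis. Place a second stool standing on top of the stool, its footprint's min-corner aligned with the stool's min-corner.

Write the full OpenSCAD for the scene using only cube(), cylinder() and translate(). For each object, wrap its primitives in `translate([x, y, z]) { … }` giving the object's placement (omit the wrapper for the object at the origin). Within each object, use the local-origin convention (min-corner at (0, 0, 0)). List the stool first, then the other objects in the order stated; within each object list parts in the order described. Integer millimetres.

translate([0, 0, 408]) cube([298, 348, 28]);
translate([23, 23, 0]) cylinder(h = 408, r = 23);
translate([275, 23, 0]) cylinder(h = 408, r = 23);
translate([23, 325, 0]) cylinder(h = 408, r = 23);
translate([275, 325, 0]) cylinder(h = 408, r = 23);
translate([0, 438, 0]) {
  cube([70, 20, 895]);
  translate([768, 0, 0]) cube([70, 20, 895]);
  translate([70, 0, 0]) cube([698, 20, 70]);
  translate([70, 0, 825]) cube([698, 20, 70]);
}
translate([0, 0, 436]) {
  translate([0, 0, 346]) cube([266, 331, 41]);
  translate([21, 21, 0]) cylinder(h = 346, r = 21);
  translate([245, 21, 0]) cylinder(h = 346, r = 21);
  translate([21, 310, 0]) cylinder(h = 346, r = 21);
  translate([245, 310, 0]) cylinder(h = 346, r = 21);
}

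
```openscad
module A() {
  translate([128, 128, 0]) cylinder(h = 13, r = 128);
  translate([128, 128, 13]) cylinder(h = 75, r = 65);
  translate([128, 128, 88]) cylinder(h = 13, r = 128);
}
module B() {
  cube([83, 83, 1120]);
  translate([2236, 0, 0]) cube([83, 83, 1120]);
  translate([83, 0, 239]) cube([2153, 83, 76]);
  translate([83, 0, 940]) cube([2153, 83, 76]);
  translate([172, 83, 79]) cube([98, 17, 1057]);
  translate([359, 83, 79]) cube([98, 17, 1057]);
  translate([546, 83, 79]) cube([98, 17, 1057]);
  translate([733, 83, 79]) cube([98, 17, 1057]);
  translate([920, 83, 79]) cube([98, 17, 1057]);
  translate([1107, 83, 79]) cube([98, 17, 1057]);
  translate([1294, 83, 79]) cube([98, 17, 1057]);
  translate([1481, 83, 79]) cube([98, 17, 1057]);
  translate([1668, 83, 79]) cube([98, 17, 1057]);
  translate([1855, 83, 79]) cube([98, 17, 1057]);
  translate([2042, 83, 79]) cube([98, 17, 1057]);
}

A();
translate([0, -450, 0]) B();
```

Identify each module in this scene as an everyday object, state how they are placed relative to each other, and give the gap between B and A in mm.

A is a spool. B is a fence section. The fence section is on the floor beside the spool on its −y side. The gap between the fence section and the spool is 350 mm.

The fence section's nearest face is 350 mm from the spool's −y face.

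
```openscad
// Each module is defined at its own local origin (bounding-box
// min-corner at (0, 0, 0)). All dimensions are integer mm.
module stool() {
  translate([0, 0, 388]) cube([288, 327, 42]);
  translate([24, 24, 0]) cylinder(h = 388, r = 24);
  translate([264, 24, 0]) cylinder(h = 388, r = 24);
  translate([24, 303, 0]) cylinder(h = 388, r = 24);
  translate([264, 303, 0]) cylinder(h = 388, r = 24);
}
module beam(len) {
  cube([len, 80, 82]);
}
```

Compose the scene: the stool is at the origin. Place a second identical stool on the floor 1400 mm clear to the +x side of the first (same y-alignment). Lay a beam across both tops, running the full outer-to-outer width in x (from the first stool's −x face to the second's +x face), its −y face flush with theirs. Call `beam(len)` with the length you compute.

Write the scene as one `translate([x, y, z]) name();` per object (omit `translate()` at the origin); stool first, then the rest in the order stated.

stool();
translate([1688, 0, 0]) stool();
translate([0, 0, 430]) beam(1976);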